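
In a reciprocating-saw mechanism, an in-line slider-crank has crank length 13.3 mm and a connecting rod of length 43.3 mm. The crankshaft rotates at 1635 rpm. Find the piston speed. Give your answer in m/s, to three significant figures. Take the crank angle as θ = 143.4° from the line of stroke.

ω = 2π·1635/60 = 171.2 rad/s
For an in-line slider-crank, x = r cosθ + √(L² − r² sin²θ), so v = −rω sinθ·[1 + r cosθ/√(L² − r² sin²θ)].
With r = 0.0133 m, L = 0.0433 m, θ = 143.4°: √(L² − r² sin²θ) = 0.042568 m.
v = −0.0133·171.2·0.59622·[1 + 0.0133·-0.80282/0.042568] = -1.0172 m/s.
|v| = 1.0172 m/s.

1.02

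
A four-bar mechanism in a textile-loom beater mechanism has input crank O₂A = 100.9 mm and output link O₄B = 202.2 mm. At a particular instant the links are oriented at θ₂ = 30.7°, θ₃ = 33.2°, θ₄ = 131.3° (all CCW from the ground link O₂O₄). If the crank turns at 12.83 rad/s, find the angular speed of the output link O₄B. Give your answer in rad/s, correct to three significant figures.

0.282

ω₂ = 12.83 rad/s
Differentiating the loop-closure r₂e^{iθ₂}+r₃e^{iθ₃}=r₁+r₄e^{iθ₄} gives r₂ω₂e^{iθ₂}+r₃ω₃e^{iθ₃}=r₄ω₄e^{iθ₄}.
Eliminating the other unknown: ω₄ = r₂ω₂ sin(θ₂−θ₃) / [r₄ sin(θ₄−θ₃)].
Numerator sine = -0.04362; denominator sine = +0.99002.
Result = 0.1009·12.83·(-0.04362) / (0.2022·(+0.99002)) = -0.28208 rad/s; magnitude 0.28208 rad/s.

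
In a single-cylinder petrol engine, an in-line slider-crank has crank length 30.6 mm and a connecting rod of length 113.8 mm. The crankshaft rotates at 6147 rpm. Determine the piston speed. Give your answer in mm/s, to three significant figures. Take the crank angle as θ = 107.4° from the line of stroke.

17200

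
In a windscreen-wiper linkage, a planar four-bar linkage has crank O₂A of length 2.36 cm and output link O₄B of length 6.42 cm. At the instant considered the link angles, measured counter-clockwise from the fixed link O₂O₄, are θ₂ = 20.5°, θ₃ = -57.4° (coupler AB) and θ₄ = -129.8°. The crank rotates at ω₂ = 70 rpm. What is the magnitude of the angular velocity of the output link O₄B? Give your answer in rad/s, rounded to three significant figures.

2.76

ω₂ = 7.33 rad/s (from 70 rpm).
Differentiating the loop-closure r₂e^{iθ₂}+r₃e^{iθ₃}=r₁+r₄e^{iθ₄} gives r₂ω₂e^{iθ₂}+r₃ω₃e^{iθ₃}=r₄ω₄e^{iθ₄}.
Eliminating the other unknown: ω₄ = r₂ω₂ sin(θ₂−θ₃) / [r₄ sin(θ₄−θ₃)].
Numerator sine = +0.97778; denominator sine = -0.95319.
Result = 0.0236·7.33·(+0.97778) / (0.0642·(-0.95319)) = -2.7642 rad/s; magnitude 2.7642 rad/s.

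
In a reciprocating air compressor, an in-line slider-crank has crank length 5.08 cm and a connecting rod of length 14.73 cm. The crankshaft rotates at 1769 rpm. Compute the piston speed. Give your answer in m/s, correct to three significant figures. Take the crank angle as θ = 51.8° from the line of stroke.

9.03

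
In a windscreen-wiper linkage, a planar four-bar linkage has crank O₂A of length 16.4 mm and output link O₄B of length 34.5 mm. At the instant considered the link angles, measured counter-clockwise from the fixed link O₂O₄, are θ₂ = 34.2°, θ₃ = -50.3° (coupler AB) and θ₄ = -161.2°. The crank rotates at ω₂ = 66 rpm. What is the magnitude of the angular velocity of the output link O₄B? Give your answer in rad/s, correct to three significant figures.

ω₂ = 6.912 rad/s (from 66 rpm).
Differentiating the loop-closure r₂e^{iθ₂}+r₃e^{iθ₃}=r₁+r₄e^{iθ₄} gives r₂ω₂e^{iθ₂}+r₃ω₃e^{iθ₃}=r₄ω₄e^{iθ₄}.
Eliminating the other unknown: ω₄ = r₂ω₂ sin(θ₂−θ₃) / [r₄ sin(θ₄−θ₃)].
Numerator sine = +0.99540; denominator sine = -0.93420.
Result = 0.0164·6.912·(+0.99540) / (0.0345·(-0.93420)) = -3.5007 rad/s; magnitude 3.5007 rad/s.

3.50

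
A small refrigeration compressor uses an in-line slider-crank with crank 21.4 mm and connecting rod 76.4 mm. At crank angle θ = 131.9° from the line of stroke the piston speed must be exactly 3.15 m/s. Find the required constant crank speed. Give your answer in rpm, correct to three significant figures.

For an in-line slider-crank, |v_piston| = rω|sinθ|·[1 + r cosθ/√(L² − r² sin²θ)].
With r = 0.0214 m, L = 0.0764 m, θ = 131.9°: the bracketed kinematic factor |dx/dθ| = 0.012882 m.
ω = v/|dx/dθ| = 3.15/0.012882 = 244.53 rad/s.
N = 60ω/(2π) = 2335.1 rpm.

2340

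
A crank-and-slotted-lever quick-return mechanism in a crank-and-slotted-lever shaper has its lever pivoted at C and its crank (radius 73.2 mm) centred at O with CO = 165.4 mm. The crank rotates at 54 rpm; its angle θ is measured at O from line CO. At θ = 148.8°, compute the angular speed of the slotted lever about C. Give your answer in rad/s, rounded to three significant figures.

2.35

ω = 5.655 rad/s (from 54 rpm).
Crank pin A relative to C: A = (d + r cosθ, r sinθ); lever angle φ = atan2(r sinθ, d + r cosθ).
Differentiating tanφ: φ̇ = rω(d cosθ + r)/(d² + r² + 2dr cosθ).
d² + r² + 2dr cosθ = |CA|² = 0.0120031 m²;  d cosθ + r = -0.068277 m.
|ω_lever| = |0.0732·5.655·-0.068277| / 0.0120031 = 2.3546 rad/s.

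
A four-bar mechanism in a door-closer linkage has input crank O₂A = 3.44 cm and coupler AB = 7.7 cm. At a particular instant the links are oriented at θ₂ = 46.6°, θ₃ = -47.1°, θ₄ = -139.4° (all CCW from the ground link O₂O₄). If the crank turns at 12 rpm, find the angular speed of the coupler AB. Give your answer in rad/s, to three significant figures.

0.0587

ω₂ = 1.257 rad/s (from 12 rpm).
Differentiating the loop-closure r₂e^{iθ₂}+r₃e^{iθ₃}=r₁+r₄e^{iθ₄} gives r₂ω₂e^{iθ₂}+r₃ω₃e^{iθ₃}=r₄ω₄e^{iθ₄}.
Eliminating the other unknown: ω₃ = r₂ω₂ sin(θ₄−θ₂) / [r₃ sin(θ₃−θ₄)].
Numerator sine = +0.10453; denominator sine = +0.99919.
Result = 0.0344·1.257·(+0.10453) / (0.077·(+0.99919)) = +0.05873 rad/s; magnitude 0.05873 rad/s.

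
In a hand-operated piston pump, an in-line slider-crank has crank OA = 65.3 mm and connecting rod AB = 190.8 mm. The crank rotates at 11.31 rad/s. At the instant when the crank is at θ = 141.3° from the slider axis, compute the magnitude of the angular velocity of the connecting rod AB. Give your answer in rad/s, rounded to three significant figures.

3.09

ω = 11.31 rad/s
The rod makes angle φ with the slider axis where L sinφ = r sinθ; differentiating, L cosφ·φ̇ = r ω cosθ.
L cosφ = √(L² − r² sin²θ) = 0.18638 m.
|ω_rod| = r ω |cosθ| / √(L² − r² sin²θ) = 0.0653·11.31·0.78043/0.18638 = 3.0925 rad/s.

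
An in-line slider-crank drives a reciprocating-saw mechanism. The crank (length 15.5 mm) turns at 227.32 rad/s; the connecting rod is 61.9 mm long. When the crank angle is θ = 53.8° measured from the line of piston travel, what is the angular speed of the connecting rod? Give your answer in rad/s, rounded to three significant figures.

34.3

ω = 227.3 rad/s
The rod makes angle φ with the slider axis where L sinφ = r sinθ; differentiating, L cosφ·φ̇ = r ω cosθ.
L cosφ = √(L² − r² sin²θ) = 0.060623 m.
|ω_rod| = r ω |cosθ| / √(L² − r² sin²θ) = 0.0155·227.3·0.59061/0.060623 = 34.326 rad/s.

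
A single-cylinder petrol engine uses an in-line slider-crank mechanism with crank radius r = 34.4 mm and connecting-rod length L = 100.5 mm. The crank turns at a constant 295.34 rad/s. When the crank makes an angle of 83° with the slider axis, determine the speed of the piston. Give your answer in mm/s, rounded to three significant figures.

10500

ω = 295.3 rad/s
For an in-line slider-crank, x = r cosθ + √(L² − r² sin²θ), so v = −rω sinθ·[1 + r cosθ/√(L² − r² sin²θ)].
With r = 0.0344 m, L = 0.1005 m, θ = 83°: √(L² − r² sin²θ) = 0.094522 m.
v = −0.0344·295.3·0.99255·[1 + 0.0344·0.12187/0.094522] = -10.531 m/s.
|v| = 10.531 m/s = 10531 mm/s.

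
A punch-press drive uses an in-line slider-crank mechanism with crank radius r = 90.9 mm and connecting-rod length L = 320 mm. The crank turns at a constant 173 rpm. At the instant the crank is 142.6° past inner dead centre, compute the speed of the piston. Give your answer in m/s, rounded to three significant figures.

ω = 2π·173/60 = 18.12 rad/s
For an in-line slider-crank, x = r cosθ + √(L² − r² sin²θ), so v = −rω sinθ·[1 + r cosθ/√(L² − r² sin²θ)].
With r = 0.0909 m, L = 0.32 m, θ = 142.6°: √(L² − r² sin²θ) = 0.3152 m.
v = −0.0909·18.12·0.60738·[1 + 0.0909·-0.79441/0.3152] = -0.77107 m/s.
|v| = 0.77107 m/s.

0.771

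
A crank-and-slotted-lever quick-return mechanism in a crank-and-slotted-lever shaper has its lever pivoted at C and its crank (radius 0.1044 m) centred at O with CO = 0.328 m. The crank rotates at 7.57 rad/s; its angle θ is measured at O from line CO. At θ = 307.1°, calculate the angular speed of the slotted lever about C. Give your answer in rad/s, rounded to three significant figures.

ω = 7.57 rad/s
Crank pin A relative to C: A = (d + r cosθ, r sinθ); lever angle φ = atan2(r sinθ, d + r cosθ).
Differentiating tanφ: φ̇ = rω(d cosθ + r)/(d² + r² + 2dr cosθ).
d² + r² + 2dr cosθ = |CA|² = 0.159795 m²;  d cosθ + r = +0.30225 m.
|ω_lever| = |0.1044·7.57·+0.30225| / 0.159795 = 1.4949 rad/s.

1.49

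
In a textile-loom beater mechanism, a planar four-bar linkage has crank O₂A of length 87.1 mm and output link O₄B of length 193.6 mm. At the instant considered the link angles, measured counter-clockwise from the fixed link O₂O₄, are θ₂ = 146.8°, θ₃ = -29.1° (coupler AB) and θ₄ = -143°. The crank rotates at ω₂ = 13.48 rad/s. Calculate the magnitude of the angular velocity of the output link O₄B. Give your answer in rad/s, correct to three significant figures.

0.474

ω₂ = 13.48 rad/s
Differentiating the loop-closure r₂e^{iθ₂}+r₃e^{iθ₃}=r₁+r₄e^{iθ₄} gives r₂ω₂e^{iθ₂}+r₃ω₃e^{iθ₃}=r₄ω₄e^{iθ₄}.
Eliminating the other unknown: ω₄ = r₂ω₂ sin(θ₂−θ₃) / [r₄ sin(θ₄−θ₃)].
Numerator sine = +0.07150; denominator sine = -0.91425.
Result = 0.0871·13.48·(+0.07150) / (0.1936·(-0.91425)) = -0.47427 rad/s; magnitude 0.47427 rad/s.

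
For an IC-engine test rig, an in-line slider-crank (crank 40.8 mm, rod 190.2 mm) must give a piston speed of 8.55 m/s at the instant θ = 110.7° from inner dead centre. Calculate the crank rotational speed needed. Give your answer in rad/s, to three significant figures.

243

For an in-line slider-crank, |v_piston| = rω|sinθ|·[1 + r cosθ/√(L² − r² sin²θ)].
With r = 0.0408 m, L = 0.1902 m, θ = 110.7°: the bracketed kinematic factor |dx/dθ| = 0.035212 m.
ω = v/|dx/dθ| = 8.55/0.035212 = 242.81 rad/s.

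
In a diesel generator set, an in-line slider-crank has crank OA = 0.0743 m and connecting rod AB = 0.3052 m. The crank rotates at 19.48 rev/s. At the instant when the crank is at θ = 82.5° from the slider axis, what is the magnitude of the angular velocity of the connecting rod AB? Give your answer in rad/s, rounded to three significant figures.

ω = 122.4 rad/s (converted from 19.48 rev/s).
The rod makes angle φ with the slider axis where L sinφ = r sinθ; differentiating, L cosφ·φ̇ = r ω cosθ.
L cosφ = √(L² − r² sin²θ) = 0.29618 m.
|ω_rod| = r ω |cosθ| / √(L² − r² sin²θ) = 0.0743·122.4·0.13053/0.29618 = 4.0078 rad/s.

4.01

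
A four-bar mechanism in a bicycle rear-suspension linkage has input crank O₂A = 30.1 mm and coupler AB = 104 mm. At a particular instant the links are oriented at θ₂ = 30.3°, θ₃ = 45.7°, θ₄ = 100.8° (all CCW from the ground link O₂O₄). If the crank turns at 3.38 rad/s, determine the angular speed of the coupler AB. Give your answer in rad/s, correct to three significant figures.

ω₂ = 3.38 rad/s
Differentiating the loop-closure r₂e^{iθ₂}+r₃e^{iθ₃}=r₁+r₄e^{iθ₄} gives r₂ω₂e^{iθ₂}+r₃ω₃e^{iθ₃}=r₄ω₄e^{iθ₄}.
Eliminating the other unknown: ω₃ = r₂ω₂ sin(θ₄−θ₂) / [r₃ sin(θ₃−θ₄)].
Numerator sine = +0.94264; denominator sine = -0.82015.
Result = 0.0301·3.38·(+0.94264) / (0.104·(-0.82015)) = -1.1244 rad/s; magnitude 1.1244 rad/s.

1.12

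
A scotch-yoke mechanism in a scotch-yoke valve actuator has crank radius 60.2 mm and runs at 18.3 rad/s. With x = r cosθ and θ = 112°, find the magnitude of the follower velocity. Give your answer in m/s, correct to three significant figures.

1.02

ω = 18.3 rad/s
x = r cosθ ⇒ ẋ = −rω sinθ.
|v| = rω|sinθ| = 0.0602·18.3·|sin 112°| = 1.0214 m/s.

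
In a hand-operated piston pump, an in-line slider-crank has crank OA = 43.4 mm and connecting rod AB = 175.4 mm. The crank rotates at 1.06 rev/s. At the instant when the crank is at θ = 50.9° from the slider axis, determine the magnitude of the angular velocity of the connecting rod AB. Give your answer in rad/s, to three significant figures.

1.06

ω = 6.66 rad/s (converted from 1.06 rev/s).
The rod makes angle φ with the slider axis where L sinφ = r sinθ; differentiating, L cosφ·φ̇ = r ω cosθ.
L cosφ = √(L² − r² sin²θ) = 0.17214 m.
|ω_rod| = r ω |cosθ| / √(L² − r² sin²θ) = 0.0434·6.66·0.63068/0.17214 = 1.059 rad/s.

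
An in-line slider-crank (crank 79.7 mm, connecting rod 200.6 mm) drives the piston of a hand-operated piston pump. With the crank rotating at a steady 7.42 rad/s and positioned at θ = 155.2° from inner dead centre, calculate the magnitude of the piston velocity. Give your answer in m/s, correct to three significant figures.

0.157

ω = 7.42 rad/s
For an in-line slider-crank, x = r cosθ + √(L² − r² sin²θ), so v = −rω sinθ·[1 + r cosθ/√(L² − r² sin²θ)].
With r = 0.0797 m, L = 0.2006 m, θ = 155.2°: √(L² − r² sin²θ) = 0.19779 m.
v = −0.0797·7.42·0.41945·[1 + 0.0797·-0.90778/0.19779] = -0.15732 m/s.
|v| = 0.15732 m/s.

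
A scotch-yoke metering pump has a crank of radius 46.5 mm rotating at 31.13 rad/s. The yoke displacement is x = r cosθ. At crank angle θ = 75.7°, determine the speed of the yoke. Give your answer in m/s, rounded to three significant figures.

1.40

ω = 31.13 rad/s
x = r cosθ ⇒ ẋ = −rω sinθ.
|v| = rω|sinθ| = 0.0465·31.13·|sin 75.7°| = 1.4027 m/s.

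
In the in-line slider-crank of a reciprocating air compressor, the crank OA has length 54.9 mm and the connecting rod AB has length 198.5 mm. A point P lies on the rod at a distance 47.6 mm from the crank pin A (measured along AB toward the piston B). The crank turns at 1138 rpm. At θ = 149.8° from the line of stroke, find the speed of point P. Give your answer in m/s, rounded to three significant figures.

5.30

ω = 119.2 rad/s.  Crank-pin speed |V_A| = rω = 6.5425 m/s, perpendicular to OA.
Rod angle: sinφ = −(r/L) sinθ ⇒ φ = -7.997°; ω_rod = −rω cosθ/√(L²−r²sin²θ) = +28.766 rad/s.
V_P = V_A + ω_rod × AP, with AP = 0.0476 m along the rod.
Components: V_Px = −rω sinθ − a·ω_rod·sinφ = -3.1005 m/s;  V_Py = rω cosθ + a·ω_rod·cosφ = -4.2986 m/s.
|V_P| = √(V_Px² + V_Py²) = 5.3001 m/s.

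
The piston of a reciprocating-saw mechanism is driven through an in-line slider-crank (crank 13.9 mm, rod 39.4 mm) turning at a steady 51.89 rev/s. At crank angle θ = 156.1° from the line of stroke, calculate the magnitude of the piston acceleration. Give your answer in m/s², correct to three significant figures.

ω = 2π·51.9 = 326 rad/s
x(θ) = r cosθ + √(L² − r² sin²θ); with ω constant, a = ω²·d²x/dθ².
d²x/dθ² = −r cosθ − r²(cos2θ)/√u − r⁴ sin²2θ/(4u^{3/2}),  u = L² − r² sin²θ = 0.00152065 m².
Substituting r = 0.0139 m, L = 0.0394 m, θ = 156.1°: d²x/dθ² = +0.0092936 m.
a = ω²·d²x/dθ² = (326)²·(+0.0092936) = +987.9 m/s²;  |a| = 987.9 m/s².

988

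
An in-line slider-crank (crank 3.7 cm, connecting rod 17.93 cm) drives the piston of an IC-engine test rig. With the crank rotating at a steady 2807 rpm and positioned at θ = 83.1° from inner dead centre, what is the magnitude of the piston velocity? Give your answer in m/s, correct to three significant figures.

11.1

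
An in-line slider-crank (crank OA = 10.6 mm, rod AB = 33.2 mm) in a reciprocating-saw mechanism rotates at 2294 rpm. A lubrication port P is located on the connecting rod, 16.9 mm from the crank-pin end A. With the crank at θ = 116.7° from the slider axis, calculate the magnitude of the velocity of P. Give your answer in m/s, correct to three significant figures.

ω = 240.2 rad/s.  Crank-pin speed |V_A| = rω = 2.5464 m/s, perpendicular to OA.
Rod angle: sinφ = −(r/L) sinθ ⇒ φ = -16.573°; ω_rod = −rω cosθ/√(L²−r²sin²θ) = +35.956 rad/s.
V_P = V_A + ω_rod × AP, with AP = 0.0169 m along the rod.
Components: V_Px = −rω sinθ − a·ω_rod·sinφ = -2.1016 m/s;  V_Py = rω cosθ + a·ω_rod·cosφ = -0.56174 m/s.
|V_P| = √(V_Px² + V_Py²) = 2.1753 m/s.

2.18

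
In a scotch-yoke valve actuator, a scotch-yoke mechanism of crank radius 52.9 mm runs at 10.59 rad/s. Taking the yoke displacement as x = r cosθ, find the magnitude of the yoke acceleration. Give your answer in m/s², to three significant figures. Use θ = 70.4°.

ω = 10.59 rad/s
x = r cosθ ⇒ ẍ = −rω² cosθ (ω constant).
|a| = rω²|cosθ| = 0.0529·(10.59)²·|cos 70.4°| = 1.9901 m/s².

1.99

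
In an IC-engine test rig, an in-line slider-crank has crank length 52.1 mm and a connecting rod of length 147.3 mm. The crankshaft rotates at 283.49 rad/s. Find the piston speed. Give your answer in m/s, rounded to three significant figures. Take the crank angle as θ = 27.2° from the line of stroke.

8.90

ω = 283.5 rad/s
For an in-line slider-crank, x = r cosθ + √(L² − r² sin²θ), so v = −rω sinθ·[1 + r cosθ/√(L² − r² sin²θ)].
With r = 0.0521 m, L = 0.1473 m, θ = 27.2°: √(L² − r² sin²θ) = 0.14536 m.
v = −0.0521·283.5·0.45710·[1 + 0.0521·0.88942/0.14536] = -8.9034 m/s.
|v| = 8.9034 m/s.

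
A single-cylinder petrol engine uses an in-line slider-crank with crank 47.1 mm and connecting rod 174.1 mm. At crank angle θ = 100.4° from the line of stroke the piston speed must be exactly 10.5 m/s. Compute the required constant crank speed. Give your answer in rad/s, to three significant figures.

239

For an in-line slider-crank, |v_piston| = rω|sinθ|·[1 + r cosθ/√(L² − r² sin²θ)].
With r = 0.0471 m, L = 0.1741 m, θ = 100.4°: the bracketed kinematic factor |dx/dθ| = 0.043979 m.
ω = v/|dx/dθ| = 10.5/0.043979 = 238.75 rad/s.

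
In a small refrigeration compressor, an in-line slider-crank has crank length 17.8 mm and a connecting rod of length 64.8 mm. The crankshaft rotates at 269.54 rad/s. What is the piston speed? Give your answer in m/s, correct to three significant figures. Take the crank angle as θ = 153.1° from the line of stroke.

1.63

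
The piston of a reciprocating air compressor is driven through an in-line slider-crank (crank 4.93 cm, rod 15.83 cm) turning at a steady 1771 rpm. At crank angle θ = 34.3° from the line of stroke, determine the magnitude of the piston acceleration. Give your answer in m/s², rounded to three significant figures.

ω = 2π·1771/60 = 185.5 rad/s
x(θ) = r cosθ + √(L² − r² sin²θ); with ω constant, a = ω²·d²x/dθ².
d²x/dθ² = −r cosθ − r²(cos2θ)/√u − r⁴ sin²2θ/(4u^{3/2}),  u = L² − r² sin²θ = 0.0242871 m².
Substituting r = 0.0493 m, L = 0.1583 m, θ = 34.3°: d²x/dθ² = -0.046755 m.
a = ω²·d²x/dθ² = (185.5)²·(-0.046755) = -1608.1 m/s²;  |a| = 1608.1 m/s².

1610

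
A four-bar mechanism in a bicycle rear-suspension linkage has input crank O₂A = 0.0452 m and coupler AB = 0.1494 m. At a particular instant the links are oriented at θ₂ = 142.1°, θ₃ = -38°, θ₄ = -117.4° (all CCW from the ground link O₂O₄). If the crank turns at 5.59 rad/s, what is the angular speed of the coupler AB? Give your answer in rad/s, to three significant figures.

ω₂ = 5.59 rad/s
Differentiating the loop-closure r₂e^{iθ₂}+r₃e^{iθ₃}=r₁+r₄e^{iθ₄} gives r₂ω₂e^{iθ₂}+r₃ω₃e^{iθ₃}=r₄ω₄e^{iθ₄}.
Eliminating the other unknown: ω₃ = r₂ω₂ sin(θ₄−θ₂) / [r₃ sin(θ₃−θ₄)].
Numerator sine = +0.98325; denominator sine = +0.98294.
Result = 0.0452·5.59·(+0.98325) / (0.1494·(+0.98294)) = +1.6918 rad/s; magnitude 1.6918 rad/s.

1.69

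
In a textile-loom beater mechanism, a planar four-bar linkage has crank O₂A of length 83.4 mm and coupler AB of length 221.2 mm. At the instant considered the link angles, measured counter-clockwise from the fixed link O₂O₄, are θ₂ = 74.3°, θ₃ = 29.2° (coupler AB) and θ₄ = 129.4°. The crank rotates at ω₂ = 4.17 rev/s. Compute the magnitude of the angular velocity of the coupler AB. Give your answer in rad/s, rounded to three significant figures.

ω₂ = 26.2 rad/s (from 4.17 rev/s).
Differentiating the loop-closure r₂e^{iθ₂}+r₃e^{iθ₃}=r₁+r₄e^{iθ₄} gives r₂ω₂e^{iθ₂}+r₃ω₃e^{iθ₃}=r₄ω₄e^{iθ₄}.
Eliminating the other unknown: ω₃ = r₂ω₂ sin(θ₄−θ₂) / [r₃ sin(θ₃−θ₄)].
Numerator sine = +0.82015; denominator sine = -0.98420.
Result = 0.0834·26.2·(+0.82015) / (0.2212·(-0.98420)) = -8.2321 rad/s; magnitude 8.2321 rad/s.

8.23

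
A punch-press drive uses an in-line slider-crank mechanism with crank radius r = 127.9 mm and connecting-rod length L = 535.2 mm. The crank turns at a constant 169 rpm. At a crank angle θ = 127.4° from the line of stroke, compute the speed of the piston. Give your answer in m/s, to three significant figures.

ω = 2π·169/60 = 17.7 rad/s
For an in-line slider-crank, x = r cosθ + √(L² − r² sin²θ), so v = −rω sinθ·[1 + r cosθ/√(L² − r² sin²θ)].
With r = 0.1279 m, L = 0.5352 m, θ = 127.4°: √(L² − r² sin²θ) = 0.52547 m.
v = −0.1279·17.7·0.79441·[1 + 0.1279·-0.60738/0.52547] = -1.5323 m/s.
|v| = 1.5323 m/s.

1.53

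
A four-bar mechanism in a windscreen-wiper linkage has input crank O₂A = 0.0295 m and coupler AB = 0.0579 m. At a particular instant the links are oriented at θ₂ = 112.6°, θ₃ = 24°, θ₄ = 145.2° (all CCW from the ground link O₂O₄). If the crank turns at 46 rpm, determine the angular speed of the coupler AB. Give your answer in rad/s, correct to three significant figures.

ω₂ = 4.817 rad/s (from 46 rpm).
Differentiating the loop-closure r₂e^{iθ₂}+r₃e^{iθ₃}=r₁+r₄e^{iθ₄} gives r₂ω₂e^{iθ₂}+r₃ω₃e^{iθ₃}=r₄ω₄e^{iθ₄}.
Eliminating the other unknown: ω₃ = r₂ω₂ sin(θ₄−θ₂) / [r₃ sin(θ₃−θ₄)].
Numerator sine = +0.53877; denominator sine = -0.85536.
Result = 0.0295·4.817·(+0.53877) / (0.0579·(-0.85536)) = -1.5459 rad/s; magnitude 1.5459 rad/s.

1.55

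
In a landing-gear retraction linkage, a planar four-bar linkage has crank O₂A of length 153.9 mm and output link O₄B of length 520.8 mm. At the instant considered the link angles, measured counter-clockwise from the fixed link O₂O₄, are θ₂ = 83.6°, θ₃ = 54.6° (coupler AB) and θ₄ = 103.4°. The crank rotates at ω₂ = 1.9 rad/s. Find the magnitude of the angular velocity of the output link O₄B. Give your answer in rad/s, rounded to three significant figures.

0.362

ω₂ = 1.9 rad/s
Differentiating the loop-closure r₂e^{iθ₂}+r₃e^{iθ₃}=r₁+r₄e^{iθ₄} gives r₂ω₂e^{iθ₂}+r₃ω₃e^{iθ₃}=r₄ω₄e^{iθ₄}.
Eliminating the other unknown: ω₄ = r₂ω₂ sin(θ₂−θ₃) / [r₄ sin(θ₄−θ₃)].
Numerator sine = +0.48481; denominator sine = +0.75241.
Result = 0.1539·1.9·(+0.48481) / (0.5208·(+0.75241)) = +0.36177 rad/s; magnitude 0.36177 rad/s.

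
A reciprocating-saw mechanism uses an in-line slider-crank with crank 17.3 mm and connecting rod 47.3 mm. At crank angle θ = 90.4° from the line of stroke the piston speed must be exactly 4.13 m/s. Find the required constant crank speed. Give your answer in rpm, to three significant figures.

2290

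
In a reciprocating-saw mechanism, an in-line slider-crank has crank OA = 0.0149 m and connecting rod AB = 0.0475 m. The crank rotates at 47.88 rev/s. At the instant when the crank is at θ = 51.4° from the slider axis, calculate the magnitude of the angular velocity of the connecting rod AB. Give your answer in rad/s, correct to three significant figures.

60.7

ω = 300.8 rad/s (converted from 47.88 rev/s).
The rod makes angle φ with the slider axis where L sinφ = r sinθ; differentiating, L cosφ·φ̇ = r ω cosθ.
L cosφ = √(L² − r² sin²θ) = 0.046051 m.
|ω_rod| = r ω |cosθ| / √(L² − r² sin²θ) = 0.0149·300.8·0.62388/0.046051 = 60.728 rad/s.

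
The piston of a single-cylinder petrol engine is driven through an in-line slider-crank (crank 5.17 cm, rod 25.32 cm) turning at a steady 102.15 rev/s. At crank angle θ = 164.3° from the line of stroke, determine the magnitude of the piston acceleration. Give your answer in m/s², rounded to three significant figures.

ω = 2π·102 = 641.8 rad/s
x(θ) = r cosθ + √(L² − r² sin²θ); with ω constant, a = ω²·d²x/dθ².
d²x/dθ² = −r cosθ − r²(cos2θ)/√u − r⁴ sin²2θ/(4u^{3/2}),  u = L² − r² sin²θ = 0.0639145 m².
Substituting r = 0.0517 m, L = 0.2532 m, θ = 164.3°: d²x/dθ² = +0.040717 m.
a = ω²·d²x/dθ² = (641.8)²·(+0.040717) = +16773 m/s²;  |a| = 16773 m/s².

16800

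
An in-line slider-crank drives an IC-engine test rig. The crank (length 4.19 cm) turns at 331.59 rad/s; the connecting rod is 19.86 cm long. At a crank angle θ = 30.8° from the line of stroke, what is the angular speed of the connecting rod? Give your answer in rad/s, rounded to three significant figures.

60.4

ω = 331.6 rad/s
The rod makes angle φ with the slider axis where L sinφ = r sinθ; differentiating, L cosφ·φ̇ = r ω cosθ.
L cosφ = √(L² − r² sin²θ) = 0.19744 m.
|ω_rod| = r ω |cosθ| / √(L² − r² sin²θ) = 0.0419·331.6·0.85896/0.19744 = 60.445 rad/s.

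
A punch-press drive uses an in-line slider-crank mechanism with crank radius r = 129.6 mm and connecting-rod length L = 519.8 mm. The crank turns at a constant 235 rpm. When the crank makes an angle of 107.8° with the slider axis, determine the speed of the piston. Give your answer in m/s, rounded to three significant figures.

ω = 2π·235/60 = 24.61 rad/s
For an in-line slider-crank, x = r cosθ + √(L² − r² sin²θ), so v = −rω sinθ·[1 + r cosθ/√(L² − r² sin²θ)].
With r = 0.1296 m, L = 0.5198 m, θ = 107.8°: √(L² − r² sin²θ) = 0.50494 m.
v = −0.1296·24.61·0.95213·[1 + 0.1296·-0.30570/0.50494] = -2.7984 m/s.
|v| = 2.7984 m/s.

2.80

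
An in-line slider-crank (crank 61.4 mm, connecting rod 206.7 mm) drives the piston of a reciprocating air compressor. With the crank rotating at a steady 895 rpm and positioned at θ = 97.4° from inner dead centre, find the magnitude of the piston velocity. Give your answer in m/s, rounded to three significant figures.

5.48

ω = 2π·895/60 = 93.72 rad/s
For an in-line slider-crank, x = r cosθ + √(L² − r² sin²θ), so v = −rω sinθ·[1 + r cosθ/√(L² − r² sin²θ)].
With r = 0.0614 m, L = 0.2067 m, θ = 97.4°: √(L² − r² sin²θ) = 0.19753 m.
v = −0.0614·93.72·0.99167·[1 + 0.0614·-0.12880/0.19753] = -5.4783 m/s.
|v| = 5.4783 m/s.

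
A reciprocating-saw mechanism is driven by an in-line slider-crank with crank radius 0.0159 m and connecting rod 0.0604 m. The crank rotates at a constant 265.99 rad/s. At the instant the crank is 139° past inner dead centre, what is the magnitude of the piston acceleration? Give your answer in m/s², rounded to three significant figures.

ω = 266 rad/s
x(θ) = r cosθ + √(L² − r² sin²θ); with ω constant, a = ω²·d²x/dθ².
d²x/dθ² = −r cosθ − r²(cos2θ)/√u − r⁴ sin²2θ/(4u^{3/2}),  u = L² − r² sin²θ = 0.00353935 m².
Substituting r = 0.0159 m, L = 0.0604 m, θ = 139°: d²x/dθ² = +0.011334 m.
a = ω²·d²x/dθ² = (266)²·(+0.011334) = +801.89 m/s²;  |a| = 801.89 m/s².

802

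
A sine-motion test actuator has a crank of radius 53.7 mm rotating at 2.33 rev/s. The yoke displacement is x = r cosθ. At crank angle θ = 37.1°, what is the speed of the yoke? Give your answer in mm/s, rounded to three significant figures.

ω = 14.64 rad/s (from 2.33 rev/s).
x = r cosθ ⇒ ẋ = −rω sinθ.
|v| = rω|sinθ| = 0.0537·14.64·|sin 37.1°| = 0.47422 m/s = 474.22 mm/s.

474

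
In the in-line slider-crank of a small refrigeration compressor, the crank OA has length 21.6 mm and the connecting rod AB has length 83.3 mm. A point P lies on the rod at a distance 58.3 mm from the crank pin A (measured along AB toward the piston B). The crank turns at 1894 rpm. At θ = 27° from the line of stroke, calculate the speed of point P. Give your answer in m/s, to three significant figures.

ω = 198.3 rad/s.  Crank-pin speed |V_A| = rω = 4.2841 m/s, perpendicular to OA.
Rod angle: sinφ = −(r/L) sinθ ⇒ φ = -6.761°; ω_rod = −rω cosθ/√(L²−r²sin²θ) = -46.145 rad/s.
V_P = V_A + ω_rod × AP, with AP = 0.0583 m along the rod.
Components: V_Px = −rω sinθ − a·ω_rod·sinφ = -2.2617 m/s;  V_Py = rω cosθ + a·ω_rod·cosφ = +1.1456 m/s.
|V_P| = √(V_Px² + V_Py²) = 2.5353 m/s.

2.54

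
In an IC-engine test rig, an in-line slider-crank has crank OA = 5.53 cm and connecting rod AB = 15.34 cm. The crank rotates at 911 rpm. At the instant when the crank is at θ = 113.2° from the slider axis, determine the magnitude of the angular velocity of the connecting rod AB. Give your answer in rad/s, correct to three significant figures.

14.4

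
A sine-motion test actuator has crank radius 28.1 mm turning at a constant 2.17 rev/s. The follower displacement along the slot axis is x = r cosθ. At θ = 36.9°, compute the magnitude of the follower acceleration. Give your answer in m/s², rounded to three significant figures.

ω = 13.63 rad/s (from 2.17 rev/s).
x = r cosθ ⇒ ẍ = −rω² cosθ (ω constant).
|a| = rω²|cosθ| = 0.0281·(13.63)²·|cos 36.9°| = 4.1774 m/s².

4.18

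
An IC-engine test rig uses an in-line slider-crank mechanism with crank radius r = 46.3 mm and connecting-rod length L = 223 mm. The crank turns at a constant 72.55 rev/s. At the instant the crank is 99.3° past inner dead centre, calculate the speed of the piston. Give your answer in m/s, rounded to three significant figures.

20.1

ω = 2π·72.5 = 455.8 rad/s
For an in-line slider-crank, x = r cosθ + √(L² − r² sin²θ), so v = −rω sinθ·[1 + r cosθ/√(L² − r² sin²θ)].
With r = 0.0463 m, L = 0.223 m, θ = 99.3°: √(L² − r² sin²θ) = 0.21827 m.
v = −0.0463·455.8·0.98686·[1 + 0.0463·-0.16160/0.21827] = -20.114 m/s.
|v| = 20.114 m/s.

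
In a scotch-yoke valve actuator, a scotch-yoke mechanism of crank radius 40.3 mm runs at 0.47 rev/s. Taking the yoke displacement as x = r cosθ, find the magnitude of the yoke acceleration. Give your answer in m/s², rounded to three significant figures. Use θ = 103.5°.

0.0820

ω = 2.953 rad/s (from 0.47 rev/s).
x = r cosθ ⇒ ẍ = −rω² cosθ (ω constant).
|a| = rω²|cosθ| = 0.0403·(2.953)²·|cos 103.5°| = 0.082044 m/s².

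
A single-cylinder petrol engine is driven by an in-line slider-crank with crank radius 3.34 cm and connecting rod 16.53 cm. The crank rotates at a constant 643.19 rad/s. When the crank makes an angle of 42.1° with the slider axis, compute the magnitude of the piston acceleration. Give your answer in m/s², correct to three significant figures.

10600

ω = 643.2 rad/s
x(θ) = r cosθ + √(L² − r² sin²θ); with ω constant, a = ω²·d²x/dθ².
d²x/dθ² = −r cosθ − r²(cos2θ)/√u − r⁴ sin²2θ/(4u^{3/2}),  u = L² − r² sin²θ = 0.0268227 m².
Substituting r = 0.0334 m, L = 0.1653 m, θ = 42.1°: d²x/dθ² = -0.02554 m.
a = ω²·d²x/dθ² = (643.2)²·(-0.02554) = -10566 m/s²;  |a| = 10566 m/s².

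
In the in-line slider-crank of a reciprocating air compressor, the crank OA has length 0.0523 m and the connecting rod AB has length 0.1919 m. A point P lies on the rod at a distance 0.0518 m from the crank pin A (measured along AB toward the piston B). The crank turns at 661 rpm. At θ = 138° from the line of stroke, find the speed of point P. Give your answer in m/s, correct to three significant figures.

3.02

ω = 69.22 rad/s.  Crank-pin speed |V_A| = rω = 3.6202 m/s, perpendicular to OA.
Rod angle: sinφ = −(r/L) sinθ ⇒ φ = -10.507°; ω_rod = −rω cosθ/√(L²−r²sin²θ) = +14.259 rad/s.
V_P = V_A + ω_rod × AP, with AP = 0.0518 m along the rod.
Components: V_Px = −rω sinθ − a·ω_rod·sinφ = -2.2877 m/s;  V_Py = rω cosθ + a·ω_rod·cosφ = -1.9641 m/s.
|V_P| = √(V_Px² + V_Py²) = 3.0152 m/s.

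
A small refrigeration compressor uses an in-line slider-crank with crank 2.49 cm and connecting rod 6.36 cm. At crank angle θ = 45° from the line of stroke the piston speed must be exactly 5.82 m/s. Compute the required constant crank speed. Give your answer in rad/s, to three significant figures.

257

For an in-line slider-crank, |v_piston| = rω|sinθ|·[1 + r cosθ/√(L² − r² sin²θ)].
With r = 0.0249 m, L = 0.0636 m, θ = 45°: the bracketed kinematic factor |dx/dθ| = 0.02268 m.
ω = v/|dx/dθ| = 5.82/0.02268 = 256.62 rad/s.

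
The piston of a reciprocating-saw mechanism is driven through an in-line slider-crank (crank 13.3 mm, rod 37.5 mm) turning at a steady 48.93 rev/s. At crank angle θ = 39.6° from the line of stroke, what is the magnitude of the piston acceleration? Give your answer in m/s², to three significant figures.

1070

ω = 2π·48.9 = 307.4 rad/s
x(θ) = r cosθ + √(L² − r² sin²θ); with ω constant, a = ω²·d²x/dθ².
d²x/dθ² = −r cosθ − r²(cos2θ)/√u − r⁴ sin²2θ/(4u^{3/2}),  u = L² − r² sin²θ = 0.00133438 m².
Substituting r = 0.0133 m, L = 0.0375 m, θ = 39.6°: d²x/dθ² = -0.01131 m.
a = ω²·d²x/dθ² = (307.4)²·(-0.01131) = -1069 m/s²;  |a| = 1069 m/s².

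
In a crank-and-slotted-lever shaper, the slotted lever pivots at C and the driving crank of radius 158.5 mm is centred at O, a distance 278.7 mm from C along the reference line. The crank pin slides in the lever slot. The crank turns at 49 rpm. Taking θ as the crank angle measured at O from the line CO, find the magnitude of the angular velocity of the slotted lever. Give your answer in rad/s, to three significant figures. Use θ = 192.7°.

ω = 5.131 rad/s (from 49 rpm).
Crank pin A relative to C: A = (d + r cosθ, r sinθ); lever angle φ = atan2(r sinθ, d + r cosθ).
Differentiating tanφ: φ̇ = rω(d cosθ + r)/(d² + r² + 2dr cosθ).
d² + r² + 2dr cosθ = |CA|² = 0.0166095 m²;  d cosθ + r = -0.11338 m.
|ω_lever| = |0.1585·5.131·-0.11338| / 0.0166095 = 5.5519 rad/s.

5.55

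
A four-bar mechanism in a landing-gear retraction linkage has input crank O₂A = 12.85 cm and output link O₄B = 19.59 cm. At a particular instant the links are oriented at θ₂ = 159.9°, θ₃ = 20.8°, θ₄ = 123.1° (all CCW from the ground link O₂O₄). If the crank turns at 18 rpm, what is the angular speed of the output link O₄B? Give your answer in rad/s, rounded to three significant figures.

0.829

ω₂ = 1.885 rad/s (from 18 rpm).
Differentiating the loop-closure r₂e^{iθ₂}+r₃e^{iθ₃}=r₁+r₄e^{iθ₄} gives r₂ω₂e^{iθ₂}+r₃ω₃e^{iθ₃}=r₄ω₄e^{iθ₄}.
Eliminating the other unknown: ω₄ = r₂ω₂ sin(θ₂−θ₃) / [r₄ sin(θ₄−θ₃)].
Numerator sine = +0.65474; denominator sine = +0.97705.
Result = 0.1285·1.885·(+0.65474) / (0.1959·(+0.97705)) = +0.82856 rad/s; magnitude 0.82856 rad/s.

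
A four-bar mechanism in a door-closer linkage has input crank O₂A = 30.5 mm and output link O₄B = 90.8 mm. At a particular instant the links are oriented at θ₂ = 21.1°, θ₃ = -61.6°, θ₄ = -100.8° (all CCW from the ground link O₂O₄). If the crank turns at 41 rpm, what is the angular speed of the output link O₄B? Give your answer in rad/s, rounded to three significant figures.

2.26

ω₂ = 4.294 rad/s (from 41 rpm).
Differentiating the loop-closure r₂e^{iθ₂}+r₃e^{iθ₃}=r₁+r₄e^{iθ₄} gives r₂ω₂e^{iθ₂}+r₃ω₃e^{iθ₃}=r₄ω₄e^{iθ₄}.
Eliminating the other unknown: ω₄ = r₂ω₂ sin(θ₂−θ₃) / [r₄ sin(θ₄−θ₃)].
Numerator sine = +0.99189; denominator sine = -0.63203.
Result = 0.0305·4.294·(+0.99189) / (0.0908·(-0.63203)) = -2.2634 rad/s; magnitude 2.2634 rad/s.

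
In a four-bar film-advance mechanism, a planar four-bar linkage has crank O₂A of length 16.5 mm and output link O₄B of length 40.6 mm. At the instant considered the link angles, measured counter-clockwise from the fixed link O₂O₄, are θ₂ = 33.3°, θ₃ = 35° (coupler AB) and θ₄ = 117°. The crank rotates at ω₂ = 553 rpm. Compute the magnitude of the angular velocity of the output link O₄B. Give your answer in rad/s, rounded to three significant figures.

0.705

ω₂ = 57.91 rad/s (from 553 rpm).
Differentiating the loop-closure r₂e^{iθ₂}+r₃e^{iθ₃}=r₁+r₄e^{iθ₄} gives r₂ω₂e^{iθ₂}+r₃ω₃e^{iθ₃}=r₄ω₄e^{iθ₄}.
Eliminating the other unknown: ω₄ = r₂ω₂ sin(θ₂−θ₃) / [r₄ sin(θ₄−θ₃)].
Numerator sine = -0.02967; denominator sine = +0.99027.
Result = 0.0165·57.91·(-0.02967) / (0.0406·(+0.99027)) = -0.70505 rad/s; magnitude 0.70505 rad/s.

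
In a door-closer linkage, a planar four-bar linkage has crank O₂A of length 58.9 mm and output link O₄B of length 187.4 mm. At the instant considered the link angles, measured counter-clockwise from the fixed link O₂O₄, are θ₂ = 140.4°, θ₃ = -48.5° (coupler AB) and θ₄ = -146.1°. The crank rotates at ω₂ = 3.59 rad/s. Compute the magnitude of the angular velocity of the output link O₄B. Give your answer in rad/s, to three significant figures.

ω₂ = 3.59 rad/s
Differentiating the loop-closure r₂e^{iθ₂}+r₃e^{iθ₃}=r₁+r₄e^{iθ₄} gives r₂ω₂e^{iθ₂}+r₃ω₃e^{iθ₃}=r₄ω₄e^{iθ₄}.
Eliminating the other unknown: ω₄ = r₂ω₂ sin(θ₂−θ₃) / [r₄ sin(θ₄−θ₃)].
Numerator sine = -0.15471; denominator sine = -0.99122.
Result = 0.0589·3.59·(-0.15471) / (0.1874·(-0.99122)) = +0.17611 rad/s; magnitude 0.17611 rad/s.

0.176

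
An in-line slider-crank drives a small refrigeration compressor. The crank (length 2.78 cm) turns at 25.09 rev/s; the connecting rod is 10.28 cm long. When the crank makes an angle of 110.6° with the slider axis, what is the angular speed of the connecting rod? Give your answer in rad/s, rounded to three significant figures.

ω = 157.6 rad/s (converted from 25.09 rev/s).
The rod makes angle φ with the slider axis where L sinφ = r sinθ; differentiating, L cosφ·φ̇ = r ω cosθ.
L cosφ = √(L² − r² sin²θ) = 0.099452 m.
|ω_rod| = r ω |cosθ| / √(L² − r² sin²θ) = 0.0278·157.6·0.35184/0.099452 = 15.505 rad/s.

15.5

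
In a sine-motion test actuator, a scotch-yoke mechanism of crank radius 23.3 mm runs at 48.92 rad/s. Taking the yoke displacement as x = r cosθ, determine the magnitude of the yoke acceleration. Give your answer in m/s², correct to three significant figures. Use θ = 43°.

40.8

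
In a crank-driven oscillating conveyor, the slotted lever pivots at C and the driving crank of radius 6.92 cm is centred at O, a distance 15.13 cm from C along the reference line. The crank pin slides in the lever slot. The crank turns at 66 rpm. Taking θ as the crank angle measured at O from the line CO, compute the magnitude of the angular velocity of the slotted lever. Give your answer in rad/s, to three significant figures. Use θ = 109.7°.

ω = 6.912 rad/s (from 66 rpm).
Crank pin A relative to C: A = (d + r cosθ, r sinθ); lever angle φ = atan2(r sinθ, d + r cosθ).
Differentiating tanφ: φ̇ = rω(d cosθ + r)/(d² + r² + 2dr cosθ).
d² + r² + 2dr cosθ = |CA|² = 0.0206216 m²;  d cosθ + r = +0.018197 m.
|ω_lever| = |0.0692·6.912·+0.018197| / 0.0206216 = 0.42205 rad/s.

0.422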